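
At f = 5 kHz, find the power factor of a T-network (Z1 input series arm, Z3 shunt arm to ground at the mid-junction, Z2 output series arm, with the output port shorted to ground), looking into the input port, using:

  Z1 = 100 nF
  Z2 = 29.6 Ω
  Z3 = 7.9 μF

Step 1 — Angular frequency: ω = 2π·f = 2π·5000 = 3.142e+04 rad/s.
Step 2 — Component impedances:
  Z1: Z = 1/(jωC) = -j/(ω·C) = 0 - j318.3 Ω
  Z2: Z = R = 29.6 Ω
  Z3: Z = 1/(jωC) = -j/(ω·C) = 0 - j4.029 Ω
Step 3 — With the output port shorted to ground, the output series arm Z2 runs from the junction to ground; the shunt arm Z3 also runs from the junction to ground. They appear in parallel: Z3 || Z2 = 0.5385 - j3.956 Ω.
Step 4 — Series with input arm Z1: Z_in = Z1 + (Z3 || Z2) = 0.5385 - j322.3 Ω = 322.3∠-89.9° Ω.
Step 5 — Power factor: PF = cos(φ) = Re(Z)/|Z| = 0.5385/322.3 = 0.001671.
Step 6 — Type: Im(Z) = -322.3 ⇒ leading (phase φ = -89.9°).

PF = 0.001671 (leading, φ = -89.9°)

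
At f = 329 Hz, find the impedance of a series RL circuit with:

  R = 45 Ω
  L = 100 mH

Step 1 — Angular frequency: ω = 2π·f = 2π·329 = 2067 rad/s.
Step 2 — Component impedances:
  R: Z = R = 45 Ω
  L: Z = jωL = j·2067·0.1 = 0 + j206.7 Ω
Step 3 — Series combination: Z_total = R + L = 45 + j206.7 Ω = 211.6∠77.7° Ω.

Z = 45 + j206.7 Ω = 211.6∠77.7° Ω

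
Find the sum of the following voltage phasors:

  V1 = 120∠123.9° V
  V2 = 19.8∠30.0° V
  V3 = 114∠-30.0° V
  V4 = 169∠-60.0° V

Step 1 — Convert each phasor to rectangular form:
  V1 = 120·(cos(123.9°) + j·sin(123.9°)) = -66.93 + j99.6 V
  V2 = 19.8·(cos(30.0°) + j·sin(30.0°)) = 17.15 + j9.9 V
  V3 = 114·(cos(-30.0°) + j·sin(-30.0°)) = 98.73 - j57 V
  V4 = 169·(cos(-60.0°) + j·sin(-60.0°)) = 84.5 - j146.4 V
Step 2 — Sum components: V_total = 133.4 - j93.86 V.
Step 3 — Convert to polar: |V_total| = 163.1 V, ∠V_total = -35.1°.

V_total = 163.1∠-35.1° V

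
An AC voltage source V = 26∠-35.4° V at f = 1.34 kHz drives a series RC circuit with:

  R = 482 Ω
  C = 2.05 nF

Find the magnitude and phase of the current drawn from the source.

Step 1 — Angular frequency: ω = 2π·f = 2π·1340 = 8419 rad/s.
Step 2 — Component impedances:
  R: Z = R = 482 Ω
  C: Z = 1/(jωC) = -j/(ω·C) = 0 - j5.794e+04 Ω
Step 3 — Series combination: Z_total = R + C = 482 - j5.794e+04 Ω = 5.794e+04∠-89.5° Ω.
Step 4 — Source phasor: V = 26∠-35.4° V = 21.19 - j15.06 V.
Step 5 — Ohm's law: I = V / Z_total = (21.19 - j15.06) / (482 - j5.794e+04) = 0.000263 + j0.0003636 A.
Step 6 — Convert to polar: |I| = 0.0004487 A, ∠I = 54.1°.

I = 0.0004487∠54.1° A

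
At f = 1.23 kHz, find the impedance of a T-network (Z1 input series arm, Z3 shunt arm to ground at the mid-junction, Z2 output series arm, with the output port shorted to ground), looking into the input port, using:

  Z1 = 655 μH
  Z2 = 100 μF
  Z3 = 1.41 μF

Step 1 — Angular frequency: ω = 2π·f = 2π·1230 = 7728 rad/s.
Step 2 — Component impedances:
  Z1: Z = jωL = j·7728·0.000655 = 0 + j5.062 Ω
  Z2: Z = 1/(jωC) = -j/(ω·C) = 0 - j1.294 Ω
  Z3: Z = 1/(jωC) = -j/(ω·C) = 0 - j91.77 Ω
Step 3 — With the output port shorted to ground, the output series arm Z2 runs from the junction to ground; the shunt arm Z3 also runs from the junction to ground. They appear in parallel: Z3 || Z2 = 0 - j1.276 Ω.
Step 4 — Series with input arm Z1: Z_in = Z1 + (Z3 || Z2) = 0 + j3.786 Ω = 3.786∠90.0° Ω.

Z = 0 + j3.786 Ω = 3.786∠90.0° Ω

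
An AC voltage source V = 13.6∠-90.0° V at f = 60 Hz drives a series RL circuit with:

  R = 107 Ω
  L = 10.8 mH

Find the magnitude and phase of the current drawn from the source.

Step 1 — Angular frequency: ω = 2π·f = 2π·60 = 377 rad/s.
Step 2 — Component impedances:
  R: Z = R = 107 Ω
  L: Z = jωL = j·377·0.0108 = 0 + j4.072 Ω
Step 3 — Series combination: Z_total = R + L = 107 + j4.072 Ω = 107.1∠2.2° Ω.
Step 4 — Source phasor: V = 13.6∠-90.0° V = 0 - j13.6 V.
Step 5 — Ohm's law: I = V / Z_total = (0 - j13.6) / (107 + j4.072) = -0.004829 - j0.1269 A.
Step 6 — Convert to polar: |I| = 0.127 A, ∠I = -92.2°.

I = 0.127∠-92.2° A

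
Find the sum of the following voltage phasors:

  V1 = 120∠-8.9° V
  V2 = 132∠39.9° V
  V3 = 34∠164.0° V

Step 1 — Convert each phasor to rectangular form:
  V1 = 120·(cos(-8.9°) + j·sin(-8.9°)) = 118.6 - j18.57 V
  V2 = 132·(cos(39.9°) + j·sin(39.9°)) = 101.3 + j84.67 V
  V3 = 34·(cos(164.0°) + j·sin(164.0°)) = -32.68 + j9.372 V
Step 2 — Sum components: V_total = 187.1 + j75.48 V.
Step 3 — Convert to polar: |V_total| = 201.8 V, ∠V_total = 22.0°.

V_total = 201.8∠22.0° V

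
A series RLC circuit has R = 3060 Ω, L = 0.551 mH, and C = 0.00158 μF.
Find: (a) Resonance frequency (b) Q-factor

Step 1 — Resonance condition Im(Z)=0 gives ω₀ = 1/√(LC).
Step 2 — ω₀ = 1/√(0.000551·1.58e-09) = 1.072e+06 rad/s.
Step 3 — f₀ = ω₀/(2π) = 1.706e+05 Hz.
Step 4 — Series Q: Q = ω₀L/R = 1.072e+06·0.000551/3060 = 0.193.

(a) f₀ = 1.706e+05 Hz  (b) Q = 0.193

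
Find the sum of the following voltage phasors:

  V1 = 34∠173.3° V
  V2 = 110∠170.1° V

Step 1 — Convert each phasor to rectangular form:
  V1 = 34·(cos(173.3°) + j·sin(173.3°)) = -33.77 + j3.967 V
  V2 = 110·(cos(170.1°) + j·sin(170.1°)) = -108.4 + j18.91 V
Step 2 — Sum components: V_total = -142.1 + j22.88 V.
Step 3 — Convert to polar: |V_total| = 144 V, ∠V_total = 170.9°.

V_total = 144∠170.9° V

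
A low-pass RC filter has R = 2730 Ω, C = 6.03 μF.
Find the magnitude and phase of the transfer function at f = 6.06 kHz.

Step 1 — Angular frequency: ω = 2π·6060 = 3.808e+04 rad/s.
Step 2 — Transfer function: H(jω) = 1/(1 + jωRC).
Step 3 — Denominator: 1 + jωRC = 1 + j·3.808e+04·2730·6.03e-06 = 1 + j626.8.
Step 4 — H = 2.545e-06 - j0.001595.
Step 5 — Magnitude: |H| = 0.001595 (-55.9 dB); phase: φ = -89.9°.

|H| = 0.001595 (-55.9 dB), φ = -89.9°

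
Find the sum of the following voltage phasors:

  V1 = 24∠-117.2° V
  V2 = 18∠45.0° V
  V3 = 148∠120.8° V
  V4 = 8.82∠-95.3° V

Step 1 — Convert each phasor to rectangular form:
  V1 = 24·(cos(-117.2°) + j·sin(-117.2°)) = -10.97 - j21.35 V
  V2 = 18·(cos(45.0°) + j·sin(45.0°)) = 12.73 + j12.73 V
  V3 = 148·(cos(120.8°) + j·sin(120.8°)) = -75.78 + j127.1 V
  V4 = 8.82·(cos(-95.3°) + j·sin(-95.3°)) = -0.8147 - j8.782 V
Step 2 — Sum components: V_total = -74.84 + j109.7 V.
Step 3 — Convert to polar: |V_total| = 132.8 V, ∠V_total = 124.3°.

V_total = 132.8∠124.3° V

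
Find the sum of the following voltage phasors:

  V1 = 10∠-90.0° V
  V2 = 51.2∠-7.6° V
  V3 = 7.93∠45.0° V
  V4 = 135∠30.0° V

Step 1 — Convert each phasor to rectangular form:
  V1 = 10·(cos(-90.0°) + j·sin(-90.0°)) = 0 - j10 V
  V2 = 51.2·(cos(-7.6°) + j·sin(-7.6°)) = 50.75 - j6.772 V
  V3 = 7.93·(cos(45.0°) + j·sin(45.0°)) = 5.607 + j5.607 V
  V4 = 135·(cos(30.0°) + j·sin(30.0°)) = 116.9 + j67.5 V
Step 2 — Sum components: V_total = 173.3 + j56.34 V.
Step 3 — Convert to polar: |V_total| = 182.2 V, ∠V_total = 18.0°.

V_total = 182.2∠18.0° V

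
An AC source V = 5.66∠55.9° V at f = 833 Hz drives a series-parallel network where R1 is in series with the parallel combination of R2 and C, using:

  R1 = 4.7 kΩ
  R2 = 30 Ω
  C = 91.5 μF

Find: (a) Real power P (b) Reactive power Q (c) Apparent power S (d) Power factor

Step 1 — Angular frequency: ω = 2π·f = 2π·833 = 5234 rad/s.
Step 2 — Component impedances:
  R1: Z = R = 4700 Ω
  R2: Z = R = 30 Ω
  C: Z = 1/(jωC) = -j/(ω·C) = 0 - j2.088 Ω
Step 3 — Parallel branch: R2 || C = 1/(1/R2 + 1/C) = 0.1446 - j2.078 Ω.
Step 4 — Series with R1: Z_total = R1 + (R2 || C) = 4700 - j2.078 Ω = 4700∠-0.0° Ω.
Step 5 — Source phasor: V = 5.66∠55.9° V = 3.173 + j4.687 V.
Step 6 — Current: I = V / Z = 0.0006747 + j0.0009975 A = 0.001204∠55.9° A.
Step 7 — Complex power: S = V·I* = 0.006816 - j3.013e-06 VA.
Step 8 — Real power: P = Re(S) = 0.006816 W.
Step 9 — Reactive power: Q = Im(S) = -3.013e-06 VAR.
Step 10 — Apparent power: |S| = 0.006816 VA.
Step 11 — Power factor: PF = P/|S| = 1 (leading).

(a) P = 0.006816 W  (b) Q = -3.013e-06 VAR  (c) S = 0.006816 VA  (d) PF = 1 (leading)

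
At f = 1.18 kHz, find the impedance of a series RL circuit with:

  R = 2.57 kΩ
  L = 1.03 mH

Step 1 — Angular frequency: ω = 2π·f = 2π·1180 = 7414 rad/s.
Step 2 — Component impedances:
  R: Z = R = 2570 Ω
  L: Z = jωL = j·7414·0.00103 = 0 + j7.637 Ω
Step 3 — Series combination: Z_total = R + L = 2570 + j7.637 Ω = 2570∠0.2° Ω.

Z = 2570 + j7.637 Ω = 2570∠0.2° Ω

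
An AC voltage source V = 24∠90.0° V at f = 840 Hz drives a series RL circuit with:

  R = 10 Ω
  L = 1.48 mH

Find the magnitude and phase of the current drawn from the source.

Step 1 — Angular frequency: ω = 2π·f = 2π·840 = 5278 rad/s.
Step 2 — Component impedances:
  R: Z = R = 10 Ω
  L: Z = jωL = j·5278·0.00148 = 0 + j7.811 Ω
Step 3 — Series combination: Z_total = R + L = 10 + j7.811 Ω = 12.69∠38.0° Ω.
Step 4 — Source phasor: V = 24∠90.0° V = 0 + j24 V.
Step 5 — Ohm's law: I = V / Z_total = (0 + j24) / (10 + j7.811) = 1.164 + j1.491 A.
Step 6 — Convert to polar: |I| = 1.891 A, ∠I = 52.0°.

I = 1.891∠52.0° A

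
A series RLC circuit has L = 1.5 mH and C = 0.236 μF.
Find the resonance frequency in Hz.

Step 1 — Resonance condition Im(Z)=0 gives ω₀ = 1/√(LC).
Step 2 — ω₀ = 1/√(0.0015·2.36e-07) = 5.315e+04 rad/s.
Step 3 — f₀ = ω₀/(2π) = 8459 Hz.

f₀ = 8459 Hz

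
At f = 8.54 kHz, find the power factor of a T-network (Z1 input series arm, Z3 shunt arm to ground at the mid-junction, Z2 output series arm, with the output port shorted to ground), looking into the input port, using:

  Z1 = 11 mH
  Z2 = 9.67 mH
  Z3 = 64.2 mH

Step 1 — Angular frequency: ω = 2π·f = 2π·8540 = 5.366e+04 rad/s.
Step 2 — Component impedances:
  Z1: Z = jωL = j·5.366e+04·0.011 = 0 + j590.2 Ω
  Z2: Z = jωL = j·5.366e+04·0.00967 = 0 + j518.9 Ω
  Z3: Z = jωL = j·5.366e+04·0.0642 = 0 + j3445 Ω
Step 3 — With the output port shorted to ground, the output series arm Z2 runs from the junction to ground; the shunt arm Z3 also runs from the junction to ground. They appear in parallel: Z3 || Z2 = 0 + j451 Ω.
Step 4 — Series with input arm Z1: Z_in = Z1 + (Z3 || Z2) = 0 + j1041 Ω = 1041∠90.0° Ω.
Step 5 — Power factor: PF = cos(φ) = Re(Z)/|Z| = 0/1041 = 0.
Step 6 — Type: Im(Z) = 1041 ⇒ lagging (phase φ = 90.0°).

PF = 0 (lagging, φ = 90.0°)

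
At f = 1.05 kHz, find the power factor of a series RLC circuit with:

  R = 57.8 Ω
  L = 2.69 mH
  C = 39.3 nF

Step 1 — Angular frequency: ω = 2π·f = 2π·1050 = 6597 rad/s.
Step 2 — Component impedances:
  R: Z = R = 57.8 Ω
  L: Z = jωL = j·6597·0.00269 = 0 + j17.75 Ω
  C: Z = 1/(jωC) = -j/(ω·C) = 0 - j3857 Ω
Step 3 — Series combination: Z_total = R + L + C = 57.8 - j3839 Ω = 3840∠-89.1° Ω.
Step 4 — Power factor: PF = cos(φ) = Re(Z)/|Z| = 57.8/3840 = 0.01505.
Step 5 — Type: Im(Z) = -3839 ⇒ leading (phase φ = -89.1°).

PF = 0.01505 (leading, φ = -89.1°)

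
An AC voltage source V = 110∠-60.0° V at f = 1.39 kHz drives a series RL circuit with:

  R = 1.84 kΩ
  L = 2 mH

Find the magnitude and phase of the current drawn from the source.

Step 1 — Angular frequency: ω = 2π·f = 2π·1390 = 8734 rad/s.
Step 2 — Component impedances:
  R: Z = R = 1840 Ω
  L: Z = jωL = j·8734·0.002 = 0 + j17.47 Ω
Step 3 — Series combination: Z_total = R + L = 1840 + j17.47 Ω = 1840∠0.5° Ω.
Step 4 — Source phasor: V = 110∠-60.0° V = 55 - j95.26 V.
Step 5 — Ohm's law: I = V / Z_total = (55 - j95.26) / (1840 + j17.47) = 0.0294 - j0.05205 A.
Step 6 — Convert to polar: |I| = 0.05978 A, ∠I = -60.5°.

I = 0.05978∠-60.5° A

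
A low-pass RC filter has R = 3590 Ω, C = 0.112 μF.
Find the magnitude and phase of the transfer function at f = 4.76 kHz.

Step 1 — Angular frequency: ω = 2π·4760 = 2.991e+04 rad/s.
Step 2 — Transfer function: H(jω) = 1/(1 + jωRC).
Step 3 — Denominator: 1 + jωRC = 1 + j·2.991e+04·3590·1.12e-07 = 1 + j12.03.
Step 4 — H = 0.006868 - j0.08259.
Step 5 — Magnitude: |H| = 0.08287 (-21.6 dB); phase: φ = -85.2°.

|H| = 0.08287 (-21.6 dB), φ = -85.2°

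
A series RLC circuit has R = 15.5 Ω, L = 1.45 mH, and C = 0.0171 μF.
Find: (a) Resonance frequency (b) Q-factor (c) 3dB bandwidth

Step 1 — Resonance condition Im(Z)=0 gives ω₀ = 1/√(LC).
Step 2 — ω₀ = 1/√(0.00145·1.71e-08) = 2.008e+05 rad/s.
Step 3 — f₀ = ω₀/(2π) = 3.196e+04 Hz.
Step 4 — Series Q: Q = ω₀L/R = 2.008e+05·0.00145/15.5 = 18.79.
Step 5 — 3dB bandwidth: Δω = ω₀/Q = 1.069e+04 rad/s; BW = Δω/(2π) = 1701 Hz.

(a) f₀ = 3.196e+04 Hz  (b) Q = 18.79  (c) BW = 1701 Hz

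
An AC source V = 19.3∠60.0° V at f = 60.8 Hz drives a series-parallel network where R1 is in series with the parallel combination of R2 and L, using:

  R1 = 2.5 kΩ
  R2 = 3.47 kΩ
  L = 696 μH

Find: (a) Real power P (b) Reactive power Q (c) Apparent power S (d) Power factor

Step 1 — Angular frequency: ω = 2π·f = 2π·60.8 = 382 rad/s.
Step 2 — Component impedances:
  R1: Z = R = 2500 Ω
  R2: Z = R = 3470 Ω
  L: Z = jωL = j·382·0.000696 = 0 + j0.2659 Ω
Step 3 — Parallel branch: R2 || L = 1/(1/R2 + 1/L) = 2.037e-05 + j0.2659 Ω.
Step 4 — Series with R1: Z_total = R1 + (R2 || L) = 2500 + j0.2659 Ω = 2500∠0.0° Ω.
Step 5 — Source phasor: V = 19.3∠60.0° V = 9.65 + j16.71 V.
Step 6 — Current: I = V / Z = 0.003861 + j0.006685 A = 0.00772∠60.0° A.
Step 7 — Complex power: S = V·I* = 0.149 + j1.585e-05 VA.
Step 8 — Real power: P = Re(S) = 0.149 W.
Step 9 — Reactive power: Q = Im(S) = 1.585e-05 VAR.
Step 10 — Apparent power: |S| = 0.149 VA.
Step 11 — Power factor: PF = P/|S| = 1 (lagging).

(a) P = 0.149 W  (b) Q = 1.585e-05 VAR  (c) S = 0.149 VA  (d) PF = 1 (lagging)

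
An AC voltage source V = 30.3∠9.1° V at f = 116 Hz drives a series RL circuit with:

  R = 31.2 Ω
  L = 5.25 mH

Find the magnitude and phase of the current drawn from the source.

Step 1 — Angular frequency: ω = 2π·f = 2π·116 = 728.8 rad/s.
Step 2 — Component impedances:
  R: Z = R = 31.2 Ω
  L: Z = jωL = j·728.8·0.00525 = 0 + j3.826 Ω
Step 3 — Series combination: Z_total = R + L = 31.2 + j3.826 Ω = 31.43∠7.0° Ω.
Step 4 — Source phasor: V = 30.3∠9.1° V = 29.92 + j4.792 V.
Step 5 — Ohm's law: I = V / Z_total = (29.92 + j4.792) / (31.2 + j3.826) = 0.9633 + j0.03546 A.
Step 6 — Convert to polar: |I| = 0.9639 A, ∠I = 2.1°.

I = 0.9639∠2.1° A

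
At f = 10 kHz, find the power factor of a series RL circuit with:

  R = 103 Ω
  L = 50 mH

Step 1 — Angular frequency: ω = 2π·f = 2π·1e+04 = 6.283e+04 rad/s.
Step 2 — Component impedances:
  R: Z = R = 103 Ω
  L: Z = jωL = j·6.283e+04·0.05 = 0 + j3142 Ω
Step 3 — Series combination: Z_total = R + L = 103 + j3142 Ω = 3143∠88.1° Ω.
Step 4 — Power factor: PF = cos(φ) = Re(Z)/|Z| = 103/3143 = 0.03277.
Step 5 — Type: Im(Z) = 3142 ⇒ lagging (phase φ = 88.1°).

PF = 0.03277 (lagging, φ = 88.1°)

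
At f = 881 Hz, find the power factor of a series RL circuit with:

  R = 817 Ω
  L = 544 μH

Step 1 — Angular frequency: ω = 2π·f = 2π·881 = 5535 rad/s.
Step 2 — Component impedances:
  R: Z = R = 817 Ω
  L: Z = jωL = j·5535·0.000544 = 0 + j3.011 Ω
Step 3 — Series combination: Z_total = R + L = 817 + j3.011 Ω = 817∠0.2° Ω.
Step 4 — Power factor: PF = cos(φ) = Re(Z)/|Z| = 817/817 = 1.
Step 5 — Type: Im(Z) = 3.011 ⇒ lagging (phase φ = 0.2°).

PF = 1 (lagging, φ = 0.2°)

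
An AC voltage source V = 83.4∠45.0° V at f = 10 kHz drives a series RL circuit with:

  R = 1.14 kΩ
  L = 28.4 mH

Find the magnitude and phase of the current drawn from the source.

Step 1 — Angular frequency: ω = 2π·f = 2π·1e+04 = 6.283e+04 rad/s.
Step 2 — Component impedances:
  R: Z = R = 1140 Ω
  L: Z = jωL = j·6.283e+04·0.0284 = 0 + j1784 Ω
Step 3 — Series combination: Z_total = R + L = 1140 + j1784 Ω = 2117∠57.4° Ω.
Step 4 — Source phasor: V = 83.4∠45.0° V = 58.97 + j58.97 V.
Step 5 — Ohm's law: I = V / Z_total = (58.97 + j58.97) / (1140 + j1784) = 0.03846 - j0.008476 A.
Step 6 — Convert to polar: |I| = 0.03939 A, ∠I = -12.4°.

I = 0.03939∠-12.4° A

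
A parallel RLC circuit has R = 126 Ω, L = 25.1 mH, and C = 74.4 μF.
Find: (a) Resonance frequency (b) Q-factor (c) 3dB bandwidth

Step 1 — Resonance: ω₀ = 1/√(LC) = 1/√(0.0251·7.44e-05) = 731.8 rad/s.
Step 2 — f₀ = ω₀/(2π) = 116.5 Hz.
Step 3 — Parallel Q: Q = R/(ω₀L) = 126/(731.8·0.0251) = 6.86.
Step 4 — Bandwidth: Δω = ω₀/Q = 106.7 rad/s; BW = Δω/(2π) = 16.98 Hz.

(a) f₀ = 116.5 Hz  (b) Q = 6.86  (c) BW = 16.98 Hz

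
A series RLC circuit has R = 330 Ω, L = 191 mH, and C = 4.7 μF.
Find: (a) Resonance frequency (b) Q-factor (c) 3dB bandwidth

Step 1 — Resonance: ω₀ = 1/√(LC) = 1/√(0.191·4.7e-06) = 1055 rad/s.
Step 2 — f₀ = ω₀/(2π) = 168 Hz.
Step 3 — Series Q: Q = ω₀L/R = 1055·0.191/330 = 0.6109.
Step 4 — Bandwidth: Δω = ω₀/Q = 1728 rad/s; BW = Δω/(2π) = 275 Hz.

(a) f₀ = 168 Hz  (b) Q = 0.6109  (c) BW = 275 Hz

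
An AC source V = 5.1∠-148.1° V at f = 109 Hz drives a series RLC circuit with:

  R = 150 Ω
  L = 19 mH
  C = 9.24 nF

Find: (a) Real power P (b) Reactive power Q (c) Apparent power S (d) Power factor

Step 1 — Angular frequency: ω = 2π·f = 2π·109 = 684.9 rad/s.
Step 2 — Component impedances:
  R: Z = R = 150 Ω
  L: Z = jωL = j·684.9·0.019 = 0 + j13.01 Ω
  C: Z = 1/(jωC) = -j/(ω·C) = 0 - j1.58e+05 Ω
Step 3 — Series combination: Z_total = R + L + C = 150 - j1.58e+05 Ω = 1.58e+05∠-89.9° Ω.
Step 4 — Source phasor: V = 5.1∠-148.1° V = -4.33 - j2.695 V.
Step 5 — Current: I = V / Z = 1.703e-05 - j2.742e-05 A = 3.228e-05∠-58.2° A.
Step 6 — Complex power: S = V·I* = 1.563e-07 - j0.0001646 VA.
Step 7 — Real power: P = Re(S) = 1.563e-07 W.
Step 8 — Reactive power: Q = Im(S) = -0.0001646 VAR.
Step 9 — Apparent power: |S| = 0.0001646 VA.
Step 10 — Power factor: PF = P/|S| = 0.0009493 (leading).

(a) P = 1.563e-07 W  (b) Q = -0.0001646 VAR  (c) S = 0.0001646 VA  (d) PF = 0.0009493 (leading)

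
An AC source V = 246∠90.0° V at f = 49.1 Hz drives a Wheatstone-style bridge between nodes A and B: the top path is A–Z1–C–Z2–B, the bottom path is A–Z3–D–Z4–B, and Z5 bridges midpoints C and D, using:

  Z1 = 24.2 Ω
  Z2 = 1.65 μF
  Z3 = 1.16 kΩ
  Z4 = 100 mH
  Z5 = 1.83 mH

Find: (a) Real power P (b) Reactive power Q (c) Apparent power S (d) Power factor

Step 1 — Angular frequency: ω = 2π·f = 2π·49.1 = 308.5 rad/s.
Step 2 — Component impedances:
  Z1: Z = R = 24.2 Ω
  Z2: Z = 1/(jωC) = -j/(ω·C) = 0 - j1965 Ω
  Z3: Z = R = 1160 Ω
  Z4: Z = jωL = j·308.5·0.1 = 0 + j30.85 Ω
  Z5: Z = jωL = j·308.5·0.00183 = 0 + j0.5646 Ω
Step 3 — Bridge requires nodal analysis (the Z5 bridge couples midpoints C and D, so the two paths cannot be reduced to a simple series/parallel combination). Setting node B to ground and injecting 1 A at node A, the 3-node admittance system at A, C, D solves to V_A = Z_AB = 23.71 + j31.9 Ω = 39.75∠53.4° Ω.
Step 4 — Source phasor: V = 246∠90.0° V = 0 + j246 V.
Step 5 — Current: I = V / Z = 4.968 + j3.692 A = 6.189∠36.6° A.
Step 6 — Complex power: S = V·I* = 908.1 + j1222 VA.
Step 7 — Real power: P = Re(S) = 908.1 W.
Step 8 — Reactive power: Q = Im(S) = 1222 VAR.
Step 9 — Apparent power: |S| = 1523 VA.
Step 10 — Power factor: PF = P/|S| = 0.5964 (lagging).

(a) P = 908.1 W  (b) Q = 1222 VAR  (c) S = 1523 VA  (d) PF = 0.5964 (lagging)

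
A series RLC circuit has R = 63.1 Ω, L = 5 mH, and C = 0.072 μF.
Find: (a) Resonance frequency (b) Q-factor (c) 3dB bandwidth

Step 1 — Resonance: ω₀ = 1/√(LC) = 1/√(0.005·7.2e-08) = 5.27e+04 rad/s.
Step 2 — f₀ = ω₀/(2π) = 8388 Hz.
Step 3 — Series Q: Q = ω₀L/R = 5.27e+04·0.005/63.1 = 4.176.
Step 4 — Bandwidth: Δω = ω₀/Q = 1.262e+04 rad/s; BW = Δω/(2π) = 2009 Hz.

(a) f₀ = 8388 Hz  (b) Q = 4.176  (c) BW = 2009 Hz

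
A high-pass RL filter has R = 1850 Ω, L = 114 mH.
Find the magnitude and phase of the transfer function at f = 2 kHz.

Step 1 — Angular frequency: ω = 2π·2000 = 1.257e+04 rad/s.
Step 2 — Transfer function: H(jω) = jωL/(R + jωL).
Step 3 — Numerator jωL = j·1433; denominator R + jωL = 1850 + j1433.
Step 4 — H = 0.3749 + j0.4841.
Step 5 — Magnitude: |H| = 0.6123 (-4.3 dB); phase: φ = 52.2°.

|H| = 0.6123 (-4.3 dB), φ = 52.2°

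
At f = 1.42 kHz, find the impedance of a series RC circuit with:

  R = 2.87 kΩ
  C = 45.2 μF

Step 1 — Angular frequency: ω = 2π·f = 2π·1420 = 8922 rad/s.
Step 2 — Component impedances:
  R: Z = R = 2870 Ω
  C: Z = 1/(jωC) = -j/(ω·C) = 0 - j2.48 Ω
Step 3 — Series combination: Z_total = R + C = 2870 - j2.48 Ω = 2870∠-0.0° Ω.

Z = 2870 - j2.48 Ω = 2870∠-0.0° Ω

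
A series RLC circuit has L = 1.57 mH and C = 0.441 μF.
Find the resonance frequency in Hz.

Step 1 — Resonance condition Im(Z)=0 gives ω₀ = 1/√(LC).
Step 2 — ω₀ = 1/√(0.00157·4.41e-07) = 3.8e+04 rad/s.
Step 3 — f₀ = ω₀/(2π) = 6049 Hz.

f₀ = 6049 Hz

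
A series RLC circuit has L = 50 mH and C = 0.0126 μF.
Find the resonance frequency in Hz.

Step 1 — Resonance condition Im(Z)=0 gives ω₀ = 1/√(LC).
Step 2 — ω₀ = 1/√(0.05·1.26e-08) = 3.984e+04 rad/s.
Step 3 — f₀ = ω₀/(2π) = 6341 Hz.

f₀ = 6341 Hz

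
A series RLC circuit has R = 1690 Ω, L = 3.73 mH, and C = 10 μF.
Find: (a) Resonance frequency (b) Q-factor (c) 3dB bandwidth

Step 1 — Resonance condition Im(Z)=0 gives ω₀ = 1/√(LC).
Step 2 — ω₀ = 1/√(0.00373·1e-05) = 5178 rad/s.
Step 3 — f₀ = ω₀/(2π) = 824.1 Hz.
Step 4 — Series Q: Q = ω₀L/R = 5178·0.00373/1690 = 0.01143.
Step 5 — 3dB bandwidth: Δω = ω₀/Q = 4.531e+05 rad/s; BW = Δω/(2π) = 7.211e+04 Hz.

(a) f₀ = 824.1 Hz  (b) Q = 0.01143  (c) BW = 7.211e+04 Hz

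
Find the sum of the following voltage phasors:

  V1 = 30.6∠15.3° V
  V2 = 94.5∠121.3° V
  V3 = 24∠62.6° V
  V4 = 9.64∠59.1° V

Step 1 — Convert each phasor to rectangular form:
  V1 = 30.6·(cos(15.3°) + j·sin(15.3°)) = 29.52 + j8.075 V
  V2 = 94.5·(cos(121.3°) + j·sin(121.3°)) = -49.09 + j80.75 V
  V3 = 24·(cos(62.6°) + j·sin(62.6°)) = 11.04 + j21.31 V
  V4 = 9.64·(cos(59.1°) + j·sin(59.1°)) = 4.951 + j8.272 V
Step 2 — Sum components: V_total = -3.584 + j118.4 V.
Step 3 — Convert to polar: |V_total| = 118.5 V, ∠V_total = 91.7°.

V_total = 118.5∠91.7° V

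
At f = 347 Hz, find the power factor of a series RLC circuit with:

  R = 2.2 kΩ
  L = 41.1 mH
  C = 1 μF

Step 1 — Angular frequency: ω = 2π·f = 2π·347 = 2180 rad/s.
Step 2 — Component impedances:
  R: Z = R = 2200 Ω
  L: Z = jωL = j·2180·0.0411 = 0 + j89.61 Ω
  C: Z = 1/(jωC) = -j/(ω·C) = 0 - j458.7 Ω
Step 3 — Series combination: Z_total = R + L + C = 2200 - j369.1 Ω = 2231∠-9.5° Ω.
Step 4 — Power factor: PF = cos(φ) = Re(Z)/|Z| = 2200/2230.7 = 0.9862.
Step 5 — Type: Im(Z) = -369.1 ⇒ leading (phase φ = -9.5°).

PF = 0.9862 (leading, φ = -9.5°)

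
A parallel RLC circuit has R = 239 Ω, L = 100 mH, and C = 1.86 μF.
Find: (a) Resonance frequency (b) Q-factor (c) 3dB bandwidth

Step 1 — Resonance: ω₀ = 1/√(LC) = 1/√(0.1·1.86e-06) = 2319 rad/s.
Step 2 — f₀ = ω₀/(2π) = 369 Hz.
Step 3 — Parallel Q: Q = R/(ω₀L) = 239/(2319·0.1) = 1.031.
Step 4 — Bandwidth: Δω = ω₀/Q = 2250 rad/s; BW = Δω/(2π) = 358 Hz.

(a) f₀ = 369 Hz  (b) Q = 1.031  (c) BW = 358 Hz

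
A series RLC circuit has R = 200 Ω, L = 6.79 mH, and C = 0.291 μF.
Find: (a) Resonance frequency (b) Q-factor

Step 1 — Resonance condition Im(Z)=0 gives ω₀ = 1/√(LC).
Step 2 — ω₀ = 1/√(0.00679·2.91e-07) = 2.25e+04 rad/s.
Step 3 — f₀ = ω₀/(2π) = 3580 Hz.
Step 4 — Series Q: Q = ω₀L/R = 2.25e+04·0.00679/200 = 0.7638.

(a) f₀ = 3580 Hz  (b) Q = 0.7638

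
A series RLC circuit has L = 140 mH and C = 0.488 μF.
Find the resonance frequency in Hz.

Step 1 — Resonance condition Im(Z)=0 gives ω₀ = 1/√(LC).
Step 2 — ω₀ = 1/√(0.14·4.88e-07) = 3826 rad/s.
Step 3 — f₀ = ω₀/(2π) = 608.9 Hz.

f₀ = 608.9 Hz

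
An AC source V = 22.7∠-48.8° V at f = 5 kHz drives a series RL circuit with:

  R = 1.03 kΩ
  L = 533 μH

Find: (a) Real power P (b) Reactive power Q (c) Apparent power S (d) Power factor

Step 1 — Angular frequency: ω = 2π·f = 2π·5000 = 3.142e+04 rad/s.
Step 2 — Component impedances:
  R: Z = R = 1030 Ω
  L: Z = jωL = j·3.142e+04·0.000533 = 0 + j16.74 Ω
Step 3 — Series combination: Z_total = R + L = 1030 + j16.74 Ω = 1030∠0.9° Ω.
Step 4 — Source phasor: V = 22.7∠-48.8° V = 14.95 - j17.08 V.
Step 5 — Current: I = V / Z = 0.01424 - j0.01681 A = 0.02204∠-49.7° A.
Step 6 — Complex power: S = V·I* = 0.5001 + j0.008131 VA.
Step 7 — Real power: P = Re(S) = 0.5001 W.
Step 8 — Reactive power: Q = Im(S) = 0.008131 VAR.
Step 9 — Apparent power: |S| = 0.5002 VA.
Step 10 — Power factor: PF = P/|S| = 0.9999 (lagging).

(a) P = 0.5001 W  (b) Q = 0.008131 VAR  (c) S = 0.5002 VA  (d) PF = 0.9999 (lagging)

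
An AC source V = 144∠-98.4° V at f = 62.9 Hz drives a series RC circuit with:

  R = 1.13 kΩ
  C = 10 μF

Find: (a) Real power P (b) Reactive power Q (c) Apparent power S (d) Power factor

Step 1 — Angular frequency: ω = 2π·f = 2π·62.9 = 395.2 rad/s.
Step 2 — Component impedances:
  R: Z = R = 1130 Ω
  C: Z = 1/(jωC) = -j/(ω·C) = 0 - j253 Ω
Step 3 — Series combination: Z_total = R + C = 1130 - j253 Ω = 1158∠-12.6° Ω.
Step 4 — Source phasor: V = 144∠-98.4° V = -21.04 - j142.5 V.
Step 5 — Current: I = V / Z = 0.009154 - j0.124 A = 0.1244∠-85.8° A.
Step 6 — Complex power: S = V·I* = 17.47 - j3.913 VA.
Step 7 — Real power: P = Re(S) = 17.47 W.
Step 8 — Reactive power: Q = Im(S) = -3.913 VAR.
Step 9 — Apparent power: |S| = 17.91 VA.
Step 10 — Power factor: PF = P/|S| = 0.9758 (leading).

(a) P = 17.47 W  (b) Q = -3.913 VAR  (c) S = 17.91 VA  (d) PF = 0.9758 (leading)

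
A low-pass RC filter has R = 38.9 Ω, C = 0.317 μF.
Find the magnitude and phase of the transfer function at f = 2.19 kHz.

Step 1 — Angular frequency: ω = 2π·2190 = 1.376e+04 rad/s.
Step 2 — Transfer function: H(jω) = 1/(1 + jωRC).
Step 3 — Denominator: 1 + jωRC = 1 + j·1.376e+04·38.9·3.17e-07 = 1 + j0.1697.
Step 4 — H = 0.972 - j0.1649.
Step 5 — Magnitude: |H| = 0.9859 (-0.1 dB); phase: φ = -9.6°.

|H| = 0.9859 (-0.1 dB), φ = -9.6°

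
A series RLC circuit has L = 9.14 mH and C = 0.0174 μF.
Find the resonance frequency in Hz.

Step 1 — Resonance condition Im(Z)=0 gives ω₀ = 1/√(LC).
Step 2 — ω₀ = 1/√(0.00914·1.74e-08) = 7.93e+04 rad/s.
Step 3 — f₀ = ω₀/(2π) = 1.262e+04 Hz.

f₀ = 1.262e+04 Hz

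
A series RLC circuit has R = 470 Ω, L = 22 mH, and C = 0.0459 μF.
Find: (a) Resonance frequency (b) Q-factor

Step 1 — Resonance condition Im(Z)=0 gives ω₀ = 1/√(LC).
Step 2 — ω₀ = 1/√(0.022·4.59e-08) = 3.147e+04 rad/s.
Step 3 — f₀ = ω₀/(2π) = 5008 Hz.
Step 4 — Series Q: Q = ω₀L/R = 3.147e+04·0.022/470 = 1.473.

(a) f₀ = 5008 Hz  (b) Q = 1.473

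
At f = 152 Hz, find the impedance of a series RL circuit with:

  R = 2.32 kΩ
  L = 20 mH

Step 1 — Angular frequency: ω = 2π·f = 2π·152 = 955 rad/s.
Step 2 — Component impedances:
  R: Z = R = 2320 Ω
  L: Z = jωL = j·955·0.02 = 0 + j19.1 Ω
Step 3 — Series combination: Z_total = R + L = 2320 + j19.1 Ω = 2320∠0.5° Ω.

Z = 2320 + j19.1 Ω = 2320∠0.5° Ω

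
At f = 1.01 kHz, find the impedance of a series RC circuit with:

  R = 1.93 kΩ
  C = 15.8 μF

Step 1 — Angular frequency: ω = 2π·f = 2π·1010 = 6346 rad/s.
Step 2 — Component impedances:
  R: Z = R = 1930 Ω
  C: Z = 1/(jωC) = -j/(ω·C) = 0 - j9.973 Ω
Step 3 — Series combination: Z_total = R + C = 1930 - j9.973 Ω = 1930∠-0.3° Ω.

Z = 1930 - j9.973 Ω = 1930∠-0.3° Ω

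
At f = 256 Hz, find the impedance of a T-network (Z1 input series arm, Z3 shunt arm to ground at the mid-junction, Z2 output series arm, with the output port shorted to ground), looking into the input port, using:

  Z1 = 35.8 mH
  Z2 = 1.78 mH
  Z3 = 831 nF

Step 1 — Angular frequency: ω = 2π·f = 2π·256 = 1608 rad/s.
Step 2 — Component impedances:
  Z1: Z = jωL = j·1608·0.0358 = 0 + j57.58 Ω
  Z2: Z = jωL = j·1608·0.00178 = 0 + j2.863 Ω
  Z3: Z = 1/(jωC) = -j/(ω·C) = 0 - j748.1 Ω
Step 3 — With the output port shorted to ground, the output series arm Z2 runs from the junction to ground; the shunt arm Z3 also runs from the junction to ground. They appear in parallel: Z3 || Z2 = 0 + j2.874 Ω.
Step 4 — Series with input arm Z1: Z_in = Z1 + (Z3 || Z2) = 0 + j60.46 Ω = 60.46∠90.0° Ω.

Z = 0 + j60.46 Ω = 60.46∠90.0° Ω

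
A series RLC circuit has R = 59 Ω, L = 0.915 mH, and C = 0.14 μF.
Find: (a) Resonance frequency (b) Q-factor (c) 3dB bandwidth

Step 1 — Resonance condition Im(Z)=0 gives ω₀ = 1/√(LC).
Step 2 — ω₀ = 1/√(0.000915·1.4e-07) = 8.835e+04 rad/s.
Step 3 — f₀ = ω₀/(2π) = 1.406e+04 Hz.
Step 4 — Series Q: Q = ω₀L/R = 8.835e+04·0.000915/59 = 1.37.
Step 5 — 3dB bandwidth: Δω = ω₀/Q = 6.448e+04 rad/s; BW = Δω/(2π) = 1.026e+04 Hz.

(a) f₀ = 1.406e+04 Hz  (b) Q = 1.37  (c) BW = 1.026e+04 Hz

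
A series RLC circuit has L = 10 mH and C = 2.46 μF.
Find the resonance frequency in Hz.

Step 1 — Resonance condition Im(Z)=0 gives ω₀ = 1/√(LC).
Step 2 — ω₀ = 1/√(0.01·2.46e-06) = 6376 rad/s.
Step 3 — f₀ = ω₀/(2π) = 1015 Hz.

f₀ = 1015 Hz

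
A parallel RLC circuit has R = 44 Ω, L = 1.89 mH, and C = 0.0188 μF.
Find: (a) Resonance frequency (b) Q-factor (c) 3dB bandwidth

Step 1 — Resonance: ω₀ = 1/√(LC) = 1/√(0.00189·1.88e-08) = 1.678e+05 rad/s.
Step 2 — f₀ = ω₀/(2π) = 2.67e+04 Hz.
Step 3 — Parallel Q: Q = R/(ω₀L) = 44/(1.678e+05·0.00189) = 0.1388.
Step 4 — Bandwidth: Δω = ω₀/Q = 1.209e+06 rad/s; BW = Δω/(2π) = 1.924e+05 Hz.

(a) f₀ = 2.67e+04 Hz  (b) Q = 0.1388  (c) BW = 1.924e+05 Hz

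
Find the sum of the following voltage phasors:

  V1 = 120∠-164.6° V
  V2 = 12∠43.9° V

Step 1 — Convert each phasor to rectangular form:
  V1 = 120·(cos(-164.6°) + j·sin(-164.6°)) = -115.7 - j31.87 V
  V2 = 12·(cos(43.9°) + j·sin(43.9°)) = 8.647 + j8.321 V
Step 2 — Sum components: V_total = -107 - j23.55 V.
Step 3 — Convert to polar: |V_total| = 109.6 V, ∠V_total = -167.6°.

V_total = 109.6∠-167.6° V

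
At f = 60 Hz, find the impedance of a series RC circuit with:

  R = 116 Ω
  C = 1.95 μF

Step 1 — Angular frequency: ω = 2π·f = 2π·60 = 377 rad/s.
Step 2 — Component impedances:
  R: Z = R = 116 Ω
  C: Z = 1/(jωC) = -j/(ω·C) = 0 - j1360 Ω
Step 3 — Series combination: Z_total = R + C = 116 - j1360 Ω = 1365∠-85.1° Ω.

Z = 116 - j1360 Ω = 1365∠-85.1° Ω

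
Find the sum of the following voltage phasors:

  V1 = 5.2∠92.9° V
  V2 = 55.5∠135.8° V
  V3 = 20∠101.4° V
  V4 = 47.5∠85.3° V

Step 1 — Convert each phasor to rectangular form:
  V1 = 5.2·(cos(92.9°) + j·sin(92.9°)) = -0.2631 + j5.193 V
  V2 = 55.5·(cos(135.8°) + j·sin(135.8°)) = -39.79 + j38.69 V
  V3 = 20·(cos(101.4°) + j·sin(101.4°)) = -3.953 + j19.61 V
  V4 = 47.5·(cos(85.3°) + j·sin(85.3°)) = 3.892 + j47.34 V
Step 2 — Sum components: V_total = -40.11 + j110.8 V.
Step 3 — Convert to polar: |V_total| = 117.9 V, ∠V_total = 109.9°.

V_total = 117.9∠109.9° V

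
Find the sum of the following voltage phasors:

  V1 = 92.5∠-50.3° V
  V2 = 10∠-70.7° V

Step 1 — Convert each phasor to rectangular form:
  V1 = 92.5·(cos(-50.3°) + j·sin(-50.3°)) = 59.09 - j71.17 V
  V2 = 10·(cos(-70.7°) + j·sin(-70.7°)) = 3.305 - j9.438 V
Step 2 — Sum components: V_total = 62.39 - j80.61 V.
Step 3 — Convert to polar: |V_total| = 101.9 V, ∠V_total = -52.3°.

V_total = 101.9∠-52.3° V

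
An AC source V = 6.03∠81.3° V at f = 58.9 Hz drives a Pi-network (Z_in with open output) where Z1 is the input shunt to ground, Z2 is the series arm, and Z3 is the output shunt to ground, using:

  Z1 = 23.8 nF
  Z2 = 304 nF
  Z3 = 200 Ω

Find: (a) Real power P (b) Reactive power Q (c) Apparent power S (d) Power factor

Step 1 — Angular frequency: ω = 2π·f = 2π·58.9 = 370.1 rad/s.
Step 2 — Component impedances:
  Z1: Z = 1/(jωC) = -j/(ω·C) = 0 - j1.135e+05 Ω
  Z2: Z = 1/(jωC) = -j/(ω·C) = 0 - j8889 Ω
  Z3: Z = R = 200 Ω
Step 3 — With open output, the series arm Z2 and the output shunt Z3 appear in series to ground: Z2 + Z3 = 200 - j8889 Ω.
Step 4 — Parallel with input shunt Z1: Z_in = Z1 || (Z2 + Z3) = 172 - j8243 Ω = 8245∠-88.8° Ω.
Step 5 — Source phasor: V = 6.03∠81.3° V = 0.9121 + j5.961 V.
Step 6 — Current: I = V / Z = -0.0007204 + j0.0001257 A = 0.0007313∠170.1° A.
Step 7 — Complex power: S = V·I* = 9.2e-05 - j0.004409 VA.
Step 8 — Real power: P = Re(S) = 9.2e-05 W.
Step 9 — Reactive power: Q = Im(S) = -0.004409 VAR.
Step 10 — Apparent power: |S| = 0.00441 VA.
Step 11 — Power factor: PF = P/|S| = 0.02086 (leading).

(a) P = 9.2e-05 W  (b) Q = -0.004409 VAR  (c) S = 0.00441 VA  (d) PF = 0.02086 (leading)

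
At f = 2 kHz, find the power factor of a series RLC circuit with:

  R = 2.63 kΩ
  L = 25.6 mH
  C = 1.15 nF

Step 1 — Angular frequency: ω = 2π·f = 2π·2000 = 1.257e+04 rad/s.
Step 2 — Component impedances:
  R: Z = R = 2630 Ω
  L: Z = jωL = j·1.257e+04·0.0256 = 0 + j321.7 Ω
  C: Z = 1/(jωC) = -j/(ω·C) = 0 - j6.92e+04 Ω
Step 3 — Series combination: Z_total = R + L + C = 2630 - j6.888e+04 Ω = 6.893e+04∠-87.8° Ω.
Step 4 — Power factor: PF = cos(φ) = Re(Z)/|Z| = 2630/68926 = 0.03816.
Step 5 — Type: Im(Z) = -6.888e+04 ⇒ leading (phase φ = -87.8°).

PF = 0.03816 (leading, φ = -87.8°)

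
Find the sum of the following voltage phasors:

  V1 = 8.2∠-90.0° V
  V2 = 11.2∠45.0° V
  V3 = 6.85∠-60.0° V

Step 1 — Convert each phasor to rectangular form:
  V1 = 8.2·(cos(-90.0°) + j·sin(-90.0°)) = 0 - j8.2 V
  V2 = 11.2·(cos(45.0°) + j·sin(45.0°)) = 7.92 + j7.92 V
  V3 = 6.85·(cos(-60.0°) + j·sin(-60.0°)) = 3.425 - j5.932 V
Step 2 — Sum components: V_total = 11.34 - j6.213 V.
Step 3 — Convert to polar: |V_total| = 12.93 V, ∠V_total = -28.7°.

V_total = 12.93∠-28.7° V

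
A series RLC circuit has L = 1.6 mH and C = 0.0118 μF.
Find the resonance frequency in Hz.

Step 1 — Resonance condition Im(Z)=0 gives ω₀ = 1/√(LC).
Step 2 — ω₀ = 1/√(0.0016·1.18e-08) = 2.301e+05 rad/s.
Step 3 — f₀ = ω₀/(2π) = 3.663e+04 Hz.

f₀ = 3.663e+04 Hz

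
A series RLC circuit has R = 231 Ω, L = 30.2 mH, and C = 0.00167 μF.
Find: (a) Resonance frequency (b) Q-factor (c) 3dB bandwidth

Step 1 — Resonance condition Im(Z)=0 gives ω₀ = 1/√(LC).
Step 2 — ω₀ = 1/√(0.0302·1.67e-09) = 1.408e+05 rad/s.
Step 3 — f₀ = ω₀/(2π) = 2.241e+04 Hz.
Step 4 — Series Q: Q = ω₀L/R = 1.408e+05·0.0302/231 = 18.41.
Step 5 — 3dB bandwidth: Δω = ω₀/Q = 7649 rad/s; BW = Δω/(2π) = 1217 Hz.

(a) f₀ = 2.241e+04 Hz  (b) Q = 18.41  (c) BW = 1217 Hz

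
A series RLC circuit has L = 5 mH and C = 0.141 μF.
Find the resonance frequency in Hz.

Step 1 — Resonance condition Im(Z)=0 gives ω₀ = 1/√(LC).
Step 2 — ω₀ = 1/√(0.005·1.41e-07) = 3.766e+04 rad/s.
Step 3 — f₀ = ω₀/(2π) = 5994 Hz.

f₀ = 5994 Hz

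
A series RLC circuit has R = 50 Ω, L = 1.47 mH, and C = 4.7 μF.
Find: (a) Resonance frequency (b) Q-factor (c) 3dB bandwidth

Step 1 — Resonance condition Im(Z)=0 gives ω₀ = 1/√(LC).
Step 2 — ω₀ = 1/√(0.00147·4.7e-06) = 1.203e+04 rad/s.
Step 3 — f₀ = ω₀/(2π) = 1915 Hz.
Step 4 — Series Q: Q = ω₀L/R = 1.203e+04·0.00147/50 = 0.3537.
Step 5 — 3dB bandwidth: Δω = ω₀/Q = 3.401e+04 rad/s; BW = Δω/(2π) = 5413 Hz.

(a) f₀ = 1915 Hz  (b) Q = 0.3537  (c) BW = 5413 Hz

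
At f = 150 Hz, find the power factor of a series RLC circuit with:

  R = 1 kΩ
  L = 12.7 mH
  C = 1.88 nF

Step 1 — Angular frequency: ω = 2π·f = 2π·150 = 942.5 rad/s.
Step 2 — Component impedances:
  R: Z = R = 1000 Ω
  L: Z = jωL = j·942.5·0.0127 = 0 + j11.97 Ω
  C: Z = 1/(jωC) = -j/(ω·C) = 0 - j5.644e+05 Ω
Step 3 — Series combination: Z_total = R + L + C = 1000 - j5.644e+05 Ω = 5.644e+05∠-89.9° Ω.
Step 4 — Power factor: PF = cos(φ) = Re(Z)/|Z| = 1000/5.644e+05 = 0.001772.
Step 5 — Type: Im(Z) = -5.644e+05 ⇒ leading (phase φ = -89.9°).

PF = 0.001772 (leading, φ = -89.9°)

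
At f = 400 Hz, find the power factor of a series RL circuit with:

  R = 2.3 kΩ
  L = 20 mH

Step 1 — Angular frequency: ω = 2π·f = 2π·400 = 2513 rad/s.
Step 2 — Component impedances:
  R: Z = R = 2300 Ω
  L: Z = jωL = j·2513·0.02 = 0 + j50.27 Ω
Step 3 — Series combination: Z_total = R + L = 2300 + j50.27 Ω = 2301∠1.3° Ω.
Step 4 — Power factor: PF = cos(φ) = Re(Z)/|Z| = 2300/2300.5 = 0.9998.
Step 5 — Type: Im(Z) = 50.27 ⇒ lagging (phase φ = 1.3°).

PF = 0.9998 (lagging, φ = 1.3°)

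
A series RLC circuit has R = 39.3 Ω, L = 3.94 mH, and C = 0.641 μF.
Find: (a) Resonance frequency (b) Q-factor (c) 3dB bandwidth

Step 1 — Resonance condition Im(Z)=0 gives ω₀ = 1/√(LC).
Step 2 — ω₀ = 1/√(0.00394·6.41e-07) = 1.99e+04 rad/s.
Step 3 — f₀ = ω₀/(2π) = 3167 Hz.
Step 4 — Series Q: Q = ω₀L/R = 1.99e+04·0.00394/39.3 = 1.995.
Step 5 — 3dB bandwidth: Δω = ω₀/Q = 9975 rad/s; BW = Δω/(2π) = 1588 Hz.

(a) f₀ = 3167 Hz  (b) Q = 1.995  (c) BW = 1588 Hz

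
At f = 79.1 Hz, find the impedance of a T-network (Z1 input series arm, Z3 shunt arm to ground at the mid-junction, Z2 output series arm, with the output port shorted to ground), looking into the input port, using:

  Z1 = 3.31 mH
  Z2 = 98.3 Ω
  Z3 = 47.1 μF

Step 1 — Angular frequency: ω = 2π·f = 2π·79.1 = 497 rad/s.
Step 2 — Component impedances:
  Z1: Z = jωL = j·497·0.00331 = 0 + j1.645 Ω
  Z2: Z = R = 98.3 Ω
  Z3: Z = 1/(jωC) = -j/(ω·C) = 0 - j42.72 Ω
Step 3 — With the output port shorted to ground, the output series arm Z2 runs from the junction to ground; the shunt arm Z3 also runs from the junction to ground. They appear in parallel: Z3 || Z2 = 15.62 - j35.93 Ω.
Step 4 — Series with input arm Z1: Z_in = Z1 + (Z3 || Z2) = 15.62 - j34.29 Ω = 37.68∠-65.5° Ω.

Z = 15.62 - j34.29 Ω = 37.68∠-65.5° Ω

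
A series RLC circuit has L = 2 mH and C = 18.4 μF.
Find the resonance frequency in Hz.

Step 1 — Resonance condition Im(Z)=0 gives ω₀ = 1/√(LC).
Step 2 — ω₀ = 1/√(0.002·1.84e-05) = 5213 rad/s.
Step 3 — f₀ = ω₀/(2π) = 829.7 Hz.

f₀ = 829.7 Hz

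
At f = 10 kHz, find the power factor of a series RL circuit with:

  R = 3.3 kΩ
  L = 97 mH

Step 1 — Angular frequency: ω = 2π·f = 2π·1e+04 = 6.283e+04 rad/s.
Step 2 — Component impedances:
  R: Z = R = 3300 Ω
  L: Z = jωL = j·6.283e+04·0.097 = 0 + j6095 Ω
Step 3 — Series combination: Z_total = R + L = 3300 + j6095 Ω = 6931∠61.6° Ω.
Step 4 — Power factor: PF = cos(φ) = Re(Z)/|Z| = 3300/6931 = 0.4761.
Step 5 — Type: Im(Z) = 6095 ⇒ lagging (phase φ = 61.6°).

PF = 0.4761 (lagging, φ = 61.6°)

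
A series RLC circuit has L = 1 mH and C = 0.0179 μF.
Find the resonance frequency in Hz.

Step 1 — Resonance condition Im(Z)=0 gives ω₀ = 1/√(LC).
Step 2 — ω₀ = 1/√(0.001·1.79e-08) = 2.364e+05 rad/s.
Step 3 — f₀ = ω₀/(2π) = 3.762e+04 Hz.

f₀ = 3.762e+04 Hz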